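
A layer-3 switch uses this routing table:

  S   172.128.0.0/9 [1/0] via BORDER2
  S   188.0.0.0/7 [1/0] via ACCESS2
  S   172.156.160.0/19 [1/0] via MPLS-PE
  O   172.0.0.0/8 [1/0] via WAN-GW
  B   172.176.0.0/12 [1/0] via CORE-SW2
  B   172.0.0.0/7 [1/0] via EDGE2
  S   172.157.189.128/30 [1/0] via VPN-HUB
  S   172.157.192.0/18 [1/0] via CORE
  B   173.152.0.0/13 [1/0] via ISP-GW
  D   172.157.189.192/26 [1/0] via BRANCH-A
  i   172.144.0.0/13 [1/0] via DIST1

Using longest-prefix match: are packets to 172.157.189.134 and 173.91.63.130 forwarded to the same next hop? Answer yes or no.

172.157.189.134: longest match 172.128.0.0/9 -> BORDER2
173.91.63.130: longest match 172.0.0.0/7 -> EDGE2

no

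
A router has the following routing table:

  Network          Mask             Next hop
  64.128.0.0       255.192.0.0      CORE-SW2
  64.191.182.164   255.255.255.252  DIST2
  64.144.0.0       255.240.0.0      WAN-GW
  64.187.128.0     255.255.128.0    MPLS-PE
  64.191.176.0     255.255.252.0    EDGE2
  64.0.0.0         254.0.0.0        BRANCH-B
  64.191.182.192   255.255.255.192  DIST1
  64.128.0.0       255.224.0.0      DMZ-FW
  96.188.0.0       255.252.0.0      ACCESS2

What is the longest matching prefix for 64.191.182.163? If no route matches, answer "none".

Entries matching 64.191.182.163:
  64.0.0.0/7 (64.0.0.0 - 65.255.255.255)
  64.128.0.0/10 (64.128.0.0 - 64.191.255.255)
Most specific is 64.128.0.0/10.

64.128.0.0/10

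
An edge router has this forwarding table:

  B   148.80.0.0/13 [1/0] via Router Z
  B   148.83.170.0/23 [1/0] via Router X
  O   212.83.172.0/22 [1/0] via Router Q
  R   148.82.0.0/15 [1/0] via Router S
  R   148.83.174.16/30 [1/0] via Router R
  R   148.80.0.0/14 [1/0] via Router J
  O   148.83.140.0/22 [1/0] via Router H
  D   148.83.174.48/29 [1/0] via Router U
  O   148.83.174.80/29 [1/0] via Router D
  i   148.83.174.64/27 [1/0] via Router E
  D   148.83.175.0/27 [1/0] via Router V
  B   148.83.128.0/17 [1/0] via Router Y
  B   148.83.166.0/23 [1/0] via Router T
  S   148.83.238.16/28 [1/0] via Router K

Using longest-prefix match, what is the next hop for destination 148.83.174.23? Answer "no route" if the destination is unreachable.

Router Y

Routes whose prefix contains 148.83.174.23:
  148.80.0.0/13 (148.80.0.0 - 148.87.255.255) -> Router Z
  148.80.0.0/14 (148.80.0.0 - 148.83.255.255) -> Router J
  148.82.0.0/15 (148.82.0.0 - 148.83.255.255) -> Router S
  148.83.128.0/17 (148.83.128.0 - 148.83.255.255) -> Router Y
More-specific entries that do NOT match:
  148.83.174.16/30 (148.83.174.16 - 148.83.174.19) does not contain 148.83.174.23
  148.83.174.48/29 (148.83.174.48 - 148.83.174.55) does not contain 148.83.174.23
  148.83.174.80/29 (148.83.174.80 - 148.83.174.87) does not contain 148.83.174.23
  148.83.238.16/28 (148.83.238.16 - 148.83.238.31) does not contain 148.83.174.23
  148.83.174.64/27 (148.83.174.64 - 148.83.174.95) does not contain 148.83.174.23
  148.83.175.0/27 (148.83.175.0 - 148.83.175.31) does not contain 148.83.174.23
  148.83.170.0/23 (148.83.170.0 - 148.83.171.255) does not contain 148.83.174.23
  148.83.166.0/23 (148.83.166.0 - 148.83.167.255) does not contain 148.83.174.23
  212.83.172.0/22 (212.83.172.0 - 212.83.175.255) does not contain 148.83.174.23
  148.83.140.0/22 (148.83.140.0 - 148.83.143.255) does not contain 148.83.174.23
Longest matching prefix is /17 -> next hop Router Y.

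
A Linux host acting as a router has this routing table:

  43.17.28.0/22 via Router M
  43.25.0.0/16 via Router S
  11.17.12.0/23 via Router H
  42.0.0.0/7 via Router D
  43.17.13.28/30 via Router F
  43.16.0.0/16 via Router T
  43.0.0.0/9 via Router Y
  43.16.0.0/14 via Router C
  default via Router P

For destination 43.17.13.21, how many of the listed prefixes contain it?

4

Prefixes containing 43.17.13.21:
  0.0.0.0/0 (default, matches everything)
  42.0.0.0/7 (42.0.0.0 - 43.255.255.255)
  43.0.0.0/9 (43.0.0.0 - 43.127.255.255)
  43.16.0.0/14 (43.16.0.0 - 43.19.255.255)
Total matching entries: 4.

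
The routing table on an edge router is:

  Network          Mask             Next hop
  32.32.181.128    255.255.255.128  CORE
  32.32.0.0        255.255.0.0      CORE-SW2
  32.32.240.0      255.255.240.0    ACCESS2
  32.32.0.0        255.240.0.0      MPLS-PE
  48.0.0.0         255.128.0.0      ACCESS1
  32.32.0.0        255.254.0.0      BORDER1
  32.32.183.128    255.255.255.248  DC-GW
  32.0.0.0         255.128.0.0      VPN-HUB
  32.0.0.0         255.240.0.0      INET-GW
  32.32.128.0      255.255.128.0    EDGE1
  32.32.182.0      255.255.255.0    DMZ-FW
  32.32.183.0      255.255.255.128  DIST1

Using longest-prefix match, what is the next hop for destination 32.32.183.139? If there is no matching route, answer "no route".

EDGE1

Routes whose prefix contains 32.32.183.139:
  32.0.0.0/9 (32.0.0.0 - 32.127.255.255) -> VPN-HUB
  32.32.0.0/12 (32.32.0.0 - 32.47.255.255) -> MPLS-PE
  32.32.0.0/15 (32.32.0.0 - 32.33.255.255) -> BORDER1
  32.32.0.0/16 (32.32.0.0 - 32.32.255.255) -> CORE-SW2
  32.32.128.0/17 (32.32.128.0 - 32.32.255.255) -> EDGE1
More-specific entries that do NOT match:
  32.32.183.128/29 (32.32.183.128 - 32.32.183.135) does not contain 32.32.183.139
  32.32.181.128/25 (32.32.181.128 - 32.32.181.255) does not contain 32.32.183.139
  32.32.183.0/25 (32.32.183.0 - 32.32.183.127) does not contain 32.32.183.139
  32.32.182.0/24 (32.32.182.0 - 32.32.182.255) does not contain 32.32.183.139
  32.32.240.0/20 (32.32.240.0 - 32.32.255.255) does not contain 32.32.183.139
Longest matching prefix is /17 -> next hop EDGE1.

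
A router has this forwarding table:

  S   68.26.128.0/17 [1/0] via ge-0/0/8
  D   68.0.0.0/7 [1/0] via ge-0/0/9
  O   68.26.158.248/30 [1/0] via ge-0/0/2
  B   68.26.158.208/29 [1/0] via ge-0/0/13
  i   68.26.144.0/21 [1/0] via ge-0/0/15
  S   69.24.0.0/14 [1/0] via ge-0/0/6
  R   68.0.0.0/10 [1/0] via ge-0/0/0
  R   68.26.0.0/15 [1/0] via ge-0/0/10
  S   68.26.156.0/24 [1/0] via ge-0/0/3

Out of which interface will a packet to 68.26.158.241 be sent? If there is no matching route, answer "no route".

Routes whose prefix contains 68.26.158.241:
  68.0.0.0/7 (68.0.0.0 - 69.255.255.255) -> ge-0/0/9
  68.0.0.0/10 (68.0.0.0 - 68.63.255.255) -> ge-0/0/0
  68.26.0.0/15 (68.26.0.0 - 68.27.255.255) -> ge-0/0/10
  68.26.128.0/17 (68.26.128.0 - 68.26.255.255) -> ge-0/0/8
More-specific entries that do NOT match:
  68.26.158.248/30 (68.26.158.248 - 68.26.158.251) does not contain 68.26.158.241
  68.26.158.208/29 (68.26.158.208 - 68.26.158.215) does not contain 68.26.158.241
  68.26.156.0/24 (68.26.156.0 - 68.26.156.255) does not contain 68.26.158.241
  68.26.144.0/21 (68.26.144.0 - 68.26.151.255) does not contain 68.26.158.241
Longest matching prefix is /17 -> interface ge-0/0/8.

ge-0/0/8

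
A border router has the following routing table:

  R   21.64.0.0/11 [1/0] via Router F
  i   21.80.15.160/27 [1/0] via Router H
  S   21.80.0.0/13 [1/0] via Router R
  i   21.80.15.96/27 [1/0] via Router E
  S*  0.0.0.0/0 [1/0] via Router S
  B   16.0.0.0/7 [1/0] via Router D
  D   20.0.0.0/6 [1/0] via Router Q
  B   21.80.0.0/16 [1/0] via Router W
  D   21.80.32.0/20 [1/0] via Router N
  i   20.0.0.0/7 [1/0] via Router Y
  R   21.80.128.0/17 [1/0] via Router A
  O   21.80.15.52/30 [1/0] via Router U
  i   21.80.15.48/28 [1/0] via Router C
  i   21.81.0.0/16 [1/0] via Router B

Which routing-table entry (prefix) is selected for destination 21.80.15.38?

Entries matching 21.80.15.38:
  0.0.0.0/0 (default, matches everything)
  20.0.0.0/6 (20.0.0.0 - 23.255.255.255)
  20.0.0.0/7 (20.0.0.0 - 21.255.255.255)
  21.64.0.0/11 (21.64.0.0 - 21.95.255.255)
  21.80.0.0/13 (21.80.0.0 - 21.87.255.255)
  21.80.0.0/16 (21.80.0.0 - 21.80.255.255)
Most specific is 21.80.0.0/16.

21.80.0.0/16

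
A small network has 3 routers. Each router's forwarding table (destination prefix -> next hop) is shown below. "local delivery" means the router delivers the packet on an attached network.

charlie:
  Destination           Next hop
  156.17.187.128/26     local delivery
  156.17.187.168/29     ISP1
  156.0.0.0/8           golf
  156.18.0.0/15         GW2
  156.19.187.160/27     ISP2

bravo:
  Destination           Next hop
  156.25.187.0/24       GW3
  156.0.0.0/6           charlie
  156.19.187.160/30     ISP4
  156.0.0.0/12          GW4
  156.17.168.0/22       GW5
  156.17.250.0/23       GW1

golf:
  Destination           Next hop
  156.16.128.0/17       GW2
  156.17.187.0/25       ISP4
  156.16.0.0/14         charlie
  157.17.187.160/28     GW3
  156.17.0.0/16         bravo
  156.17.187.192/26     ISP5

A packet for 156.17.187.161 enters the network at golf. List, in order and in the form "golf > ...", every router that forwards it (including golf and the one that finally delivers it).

At golf: longest match for 156.17.187.161 is 156.17.0.0/16 -> bravo
At bravo: longest match for 156.17.187.161 is 156.0.0.0/6 -> charlie
At charlie: longest match for 156.17.187.161 is 156.17.187.128/26 -> local delivery

golf > bravo > charlie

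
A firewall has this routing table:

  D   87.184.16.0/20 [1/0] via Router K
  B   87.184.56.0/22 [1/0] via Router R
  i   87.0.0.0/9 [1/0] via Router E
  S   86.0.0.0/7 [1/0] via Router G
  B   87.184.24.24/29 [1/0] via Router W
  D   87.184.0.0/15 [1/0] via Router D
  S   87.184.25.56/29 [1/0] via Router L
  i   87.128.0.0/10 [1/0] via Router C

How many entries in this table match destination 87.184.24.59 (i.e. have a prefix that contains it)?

Prefixes containing 87.184.24.59:
  86.0.0.0/7 (86.0.0.0 - 87.255.255.255)
  87.128.0.0/10 (87.128.0.0 - 87.191.255.255)
  87.184.0.0/15 (87.184.0.0 - 87.185.255.255)
  87.184.16.0/20 (87.184.16.0 - 87.184.31.255)
Total matching entries: 4.

4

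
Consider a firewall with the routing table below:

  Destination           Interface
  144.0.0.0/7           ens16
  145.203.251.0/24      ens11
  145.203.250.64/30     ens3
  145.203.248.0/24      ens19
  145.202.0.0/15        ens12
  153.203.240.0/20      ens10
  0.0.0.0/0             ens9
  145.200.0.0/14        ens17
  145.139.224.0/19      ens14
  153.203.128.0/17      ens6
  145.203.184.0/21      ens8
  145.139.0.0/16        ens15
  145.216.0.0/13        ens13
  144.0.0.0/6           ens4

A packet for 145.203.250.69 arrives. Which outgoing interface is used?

ens12

Routes whose prefix contains 145.203.250.69:
  0.0.0.0/0 (default, matches everything) -> ens9
  144.0.0.0/6 (144.0.0.0 - 147.255.255.255) -> ens4
  144.0.0.0/7 (144.0.0.0 - 145.255.255.255) -> ens16
  145.200.0.0/14 (145.200.0.0 - 145.203.255.255) -> ens17
  145.202.0.0/15 (145.202.0.0 - 145.203.255.255) -> ens12
More-specific entries that do NOT match:
  145.203.250.64/30 (145.203.250.64 - 145.203.250.67) does not contain 145.203.250.69
  145.203.251.0/24 (145.203.251.0 - 145.203.251.255) does not contain 145.203.250.69
  145.203.248.0/24 (145.203.248.0 - 145.203.248.255) does not contain 145.203.250.69
  145.203.184.0/21 (145.203.184.0 - 145.203.191.255) does not contain 145.203.250.69
  153.203.240.0/20 (153.203.240.0 - 153.203.255.255) does not contain 145.203.250.69
  145.139.224.0/19 (145.139.224.0 - 145.139.255.255) does not contain 145.203.250.69
  153.203.128.0/17 (153.203.128.0 - 153.203.255.255) does not contain 145.203.250.69
  145.139.0.0/16 (145.139.0.0 - 145.139.255.255) does not contain 145.203.250.69
Longest matching prefix is /15 -> interface ens12.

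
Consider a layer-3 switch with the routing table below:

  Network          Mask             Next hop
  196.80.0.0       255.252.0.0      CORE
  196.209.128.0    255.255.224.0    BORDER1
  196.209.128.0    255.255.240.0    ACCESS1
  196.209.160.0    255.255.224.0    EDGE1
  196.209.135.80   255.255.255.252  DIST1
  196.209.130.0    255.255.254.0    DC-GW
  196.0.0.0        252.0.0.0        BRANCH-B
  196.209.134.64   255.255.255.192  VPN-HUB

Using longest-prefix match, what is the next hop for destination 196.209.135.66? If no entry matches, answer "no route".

Routes whose prefix contains 196.209.135.66:
  196.0.0.0/6 (196.0.0.0 - 199.255.255.255) -> BRANCH-B
  196.209.128.0/19 (196.209.128.0 - 196.209.159.255) -> BORDER1
  196.209.128.0/20 (196.209.128.0 - 196.209.143.255) -> ACCESS1
More-specific entries that do NOT match:
  196.209.135.80/30 (196.209.135.80 - 196.209.135.83) does not contain 196.209.135.66
  196.209.134.64/26 (196.209.134.64 - 196.209.134.127) does not contain 196.209.135.66
  196.209.130.0/23 (196.209.130.0 - 196.209.131.255) does not contain 196.209.135.66
Longest matching prefix is /20 -> next hop ACCESS1.

ACCESS1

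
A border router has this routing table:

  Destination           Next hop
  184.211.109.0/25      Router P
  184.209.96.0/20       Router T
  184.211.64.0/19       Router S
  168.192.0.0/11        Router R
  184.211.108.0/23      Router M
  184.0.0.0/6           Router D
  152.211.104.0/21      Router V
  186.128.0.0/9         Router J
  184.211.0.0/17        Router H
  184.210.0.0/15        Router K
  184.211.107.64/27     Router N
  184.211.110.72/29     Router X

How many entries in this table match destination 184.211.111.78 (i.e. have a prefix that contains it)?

3

Prefixes containing 184.211.111.78:
  184.0.0.0/6 (184.0.0.0 - 187.255.255.255)
  184.210.0.0/15 (184.210.0.0 - 184.211.255.255)
  184.211.0.0/17 (184.211.0.0 - 184.211.127.255)
Total matching entries: 3.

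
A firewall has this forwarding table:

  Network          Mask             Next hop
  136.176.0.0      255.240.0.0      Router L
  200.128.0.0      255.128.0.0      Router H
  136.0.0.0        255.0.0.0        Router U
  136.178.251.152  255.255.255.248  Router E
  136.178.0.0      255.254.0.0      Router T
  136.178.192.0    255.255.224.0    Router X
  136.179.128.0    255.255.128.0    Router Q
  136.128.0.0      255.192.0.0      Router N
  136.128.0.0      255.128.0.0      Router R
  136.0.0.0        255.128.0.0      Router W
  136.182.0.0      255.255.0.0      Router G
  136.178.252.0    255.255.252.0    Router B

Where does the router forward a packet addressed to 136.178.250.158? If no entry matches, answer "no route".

Routes whose prefix contains 136.178.250.158:
  136.0.0.0/8 (136.0.0.0 - 136.255.255.255) -> Router U
  136.128.0.0/9 (136.128.0.0 - 136.255.255.255) -> Router R
  136.128.0.0/10 (136.128.0.0 - 136.191.255.255) -> Router N
  136.176.0.0/12 (136.176.0.0 - 136.191.255.255) -> Router L
  136.178.0.0/15 (136.178.0.0 - 136.179.255.255) -> Router T
More-specific entries that do NOT match:
  136.178.251.152/29 (136.178.251.152 - 136.178.251.159) does not contain 136.178.250.158
  136.178.252.0/22 (136.178.252.0 - 136.178.255.255) does not contain 136.178.250.158
  136.178.192.0/19 (136.178.192.0 - 136.178.223.255) does not contain 136.178.250.158
  136.179.128.0/17 (136.179.128.0 - 136.179.255.255) does not contain 136.178.250.158
  136.182.0.0/16 (136.182.0.0 - 136.182.255.255) does not contain 136.178.250.158
Longest matching prefix is /15 -> next hop Router T.

Router T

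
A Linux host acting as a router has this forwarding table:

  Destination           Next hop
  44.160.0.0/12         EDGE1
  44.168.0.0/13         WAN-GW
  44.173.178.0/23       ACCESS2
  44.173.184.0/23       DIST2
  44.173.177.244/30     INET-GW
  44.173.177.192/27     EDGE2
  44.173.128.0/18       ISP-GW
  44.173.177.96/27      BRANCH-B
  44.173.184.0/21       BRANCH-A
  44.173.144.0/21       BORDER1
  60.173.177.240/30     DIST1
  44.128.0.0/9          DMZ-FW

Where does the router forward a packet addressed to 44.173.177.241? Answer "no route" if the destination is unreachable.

Routes whose prefix contains 44.173.177.241:
  44.128.0.0/9 (44.128.0.0 - 44.255.255.255) -> DMZ-FW
  44.160.0.0/12 (44.160.0.0 - 44.175.255.255) -> EDGE1
  44.168.0.0/13 (44.168.0.0 - 44.175.255.255) -> WAN-GW
  44.173.128.0/18 (44.173.128.0 - 44.173.191.255) -> ISP-GW
More-specific entries that do NOT match:
  44.173.177.244/30 (44.173.177.244 - 44.173.177.247) does not contain 44.173.177.241
  60.173.177.240/30 (60.173.177.240 - 60.173.177.243) does not contain 44.173.177.241
  44.173.177.192/27 (44.173.177.192 - 44.173.177.223) does not contain 44.173.177.241
  44.173.177.96/27 (44.173.177.96 - 44.173.177.127) does not contain 44.173.177.241
  44.173.178.0/23 (44.173.178.0 - 44.173.179.255) does not contain 44.173.177.241
  44.173.184.0/23 (44.173.184.0 - 44.173.185.255) does not contain 44.173.177.241
  44.173.184.0/21 (44.173.184.0 - 44.173.191.255) does not contain 44.173.177.241
  44.173.144.0/21 (44.173.144.0 - 44.173.151.255) does not contain 44.173.177.241
Longest matching prefix is /18 -> next hop ISP-GW.

ISP-GW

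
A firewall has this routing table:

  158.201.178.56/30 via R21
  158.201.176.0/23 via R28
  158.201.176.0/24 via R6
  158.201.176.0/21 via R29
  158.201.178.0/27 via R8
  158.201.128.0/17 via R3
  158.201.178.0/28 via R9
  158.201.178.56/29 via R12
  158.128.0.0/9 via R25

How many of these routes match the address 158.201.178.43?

Prefixes containing 158.201.178.43:
  158.128.0.0/9 (158.128.0.0 - 158.255.255.255)
  158.201.128.0/17 (158.201.128.0 - 158.201.255.255)
  158.201.176.0/21 (158.201.176.0 - 158.201.183.255)
Total matching entries: 3.

3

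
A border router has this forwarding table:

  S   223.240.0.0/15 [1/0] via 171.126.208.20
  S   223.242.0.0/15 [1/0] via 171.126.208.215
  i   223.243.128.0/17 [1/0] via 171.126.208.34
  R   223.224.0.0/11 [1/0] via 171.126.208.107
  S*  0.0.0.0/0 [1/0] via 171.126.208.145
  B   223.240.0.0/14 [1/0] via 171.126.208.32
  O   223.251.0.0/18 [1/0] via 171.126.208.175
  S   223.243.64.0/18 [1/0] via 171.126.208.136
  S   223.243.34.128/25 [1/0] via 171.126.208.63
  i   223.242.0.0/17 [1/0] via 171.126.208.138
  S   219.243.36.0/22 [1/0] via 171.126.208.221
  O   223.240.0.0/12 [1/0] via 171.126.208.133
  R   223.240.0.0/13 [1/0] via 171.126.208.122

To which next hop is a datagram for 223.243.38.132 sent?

Routes whose prefix contains 223.243.38.132:
  0.0.0.0/0 (default, matches everything) -> 171.126.208.145
  223.224.0.0/11 (223.224.0.0 - 223.255.255.255) -> 171.126.208.107
  223.240.0.0/12 (223.240.0.0 - 223.255.255.255) -> 171.126.208.133
  223.240.0.0/13 (223.240.0.0 - 223.247.255.255) -> 171.126.208.122
  223.240.0.0/14 (223.240.0.0 - 223.243.255.255) -> 171.126.208.32
  223.242.0.0/15 (223.242.0.0 - 223.243.255.255) -> 171.126.208.215
More-specific entries that do NOT match:
  223.243.34.128/25 (223.243.34.128 - 223.243.34.255) does not contain 223.243.38.132
  219.243.36.0/22 (219.243.36.0 - 219.243.39.255) does not contain 223.243.38.132
  223.251.0.0/18 (223.251.0.0 - 223.251.63.255) does not contain 223.243.38.132
  223.243.64.0/18 (223.243.64.0 - 223.243.127.255) does not contain 223.243.38.132
  223.243.128.0/17 (223.243.128.0 - 223.243.255.255) does not contain 223.243.38.132
  223.242.0.0/17 (223.242.0.0 - 223.242.127.255) does not contain 223.243.38.132
Longest matching prefix is /15 -> next hop 171.126.208.215.

171.126.208.215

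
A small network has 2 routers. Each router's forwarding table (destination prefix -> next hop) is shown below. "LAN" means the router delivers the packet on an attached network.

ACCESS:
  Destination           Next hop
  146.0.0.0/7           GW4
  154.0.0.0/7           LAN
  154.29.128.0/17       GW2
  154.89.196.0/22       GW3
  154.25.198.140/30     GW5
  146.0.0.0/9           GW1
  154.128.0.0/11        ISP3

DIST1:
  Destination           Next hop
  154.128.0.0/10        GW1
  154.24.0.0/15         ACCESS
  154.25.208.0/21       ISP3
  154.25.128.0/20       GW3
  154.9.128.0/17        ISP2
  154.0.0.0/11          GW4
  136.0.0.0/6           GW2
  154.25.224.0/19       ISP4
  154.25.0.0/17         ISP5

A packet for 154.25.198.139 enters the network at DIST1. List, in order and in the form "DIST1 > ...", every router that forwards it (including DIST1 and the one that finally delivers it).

DIST1 > ACCESS

At DIST1: longest match for 154.25.198.139 is 154.24.0.0/15 -> ACCESS
At ACCESS: longest match for 154.25.198.139 is 154.0.0.0/7 -> LAN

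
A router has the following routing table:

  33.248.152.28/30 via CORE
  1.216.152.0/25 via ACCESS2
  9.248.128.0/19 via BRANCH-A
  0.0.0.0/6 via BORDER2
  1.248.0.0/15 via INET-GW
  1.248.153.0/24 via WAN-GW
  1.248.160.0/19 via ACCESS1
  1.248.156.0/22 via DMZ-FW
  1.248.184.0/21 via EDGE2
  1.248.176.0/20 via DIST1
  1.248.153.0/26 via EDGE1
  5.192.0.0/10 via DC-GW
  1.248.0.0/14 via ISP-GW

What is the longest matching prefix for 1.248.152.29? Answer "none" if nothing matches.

1.248.0.0/15

Entries matching 1.248.152.29:
  0.0.0.0/6 (0.0.0.0 - 3.255.255.255)
  1.248.0.0/14 (1.248.0.0 - 1.251.255.255)
  1.248.0.0/15 (1.248.0.0 - 1.249.255.255)
Most specific is 1.248.0.0/15.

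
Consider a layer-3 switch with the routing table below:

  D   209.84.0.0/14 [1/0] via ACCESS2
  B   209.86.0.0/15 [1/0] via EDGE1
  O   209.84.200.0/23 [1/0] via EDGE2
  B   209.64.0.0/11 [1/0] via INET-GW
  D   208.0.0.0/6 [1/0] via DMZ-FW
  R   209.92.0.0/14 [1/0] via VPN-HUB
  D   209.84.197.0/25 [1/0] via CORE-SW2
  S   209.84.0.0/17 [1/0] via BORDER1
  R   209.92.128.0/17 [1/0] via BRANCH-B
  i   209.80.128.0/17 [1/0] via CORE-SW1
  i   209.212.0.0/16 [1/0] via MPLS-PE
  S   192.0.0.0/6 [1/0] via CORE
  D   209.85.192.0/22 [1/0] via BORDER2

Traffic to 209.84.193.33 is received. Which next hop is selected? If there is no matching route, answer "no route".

ACCESS2

Routes whose prefix contains 209.84.193.33:
  208.0.0.0/6 (208.0.0.0 - 211.255.255.255) -> DMZ-FW
  209.64.0.0/11 (209.64.0.0 - 209.95.255.255) -> INET-GW
  209.84.0.0/14 (209.84.0.0 - 209.87.255.255) -> ACCESS2
More-specific entries that do NOT match:
  209.84.197.0/25 (209.84.197.0 - 209.84.197.127) does not contain 209.84.193.33
  209.84.200.0/23 (209.84.200.0 - 209.84.201.255) does not contain 209.84.193.33
  209.85.192.0/22 (209.85.192.0 - 209.85.195.255) does not contain 209.84.193.33
  209.84.0.0/17 (209.84.0.0 - 209.84.127.255) does not contain 209.84.193.33
  209.92.128.0/17 (209.92.128.0 - 209.92.255.255) does not contain 209.84.193.33
  209.80.128.0/17 (209.80.128.0 - 209.80.255.255) does not contain 209.84.193.33
  209.212.0.0/16 (209.212.0.0 - 209.212.255.255) does not contain 209.84.193.33
  209.86.0.0/15 (209.86.0.0 - 209.87.255.255) does not contain 209.84.193.33
Longest matching prefix is /14 -> next hop ACCESS2.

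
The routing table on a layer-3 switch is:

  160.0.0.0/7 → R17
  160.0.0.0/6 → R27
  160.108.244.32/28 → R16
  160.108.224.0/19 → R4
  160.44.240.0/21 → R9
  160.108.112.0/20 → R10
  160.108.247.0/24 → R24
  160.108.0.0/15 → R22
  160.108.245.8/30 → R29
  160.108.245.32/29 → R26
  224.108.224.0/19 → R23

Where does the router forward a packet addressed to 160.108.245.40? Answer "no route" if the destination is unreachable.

R4

Routes whose prefix contains 160.108.245.40:
  160.0.0.0/6 (160.0.0.0 - 163.255.255.255) -> R27
  160.0.0.0/7 (160.0.0.0 - 161.255.255.255) -> R17
  160.108.0.0/15 (160.108.0.0 - 160.109.255.255) -> R22
  160.108.224.0/19 (160.108.224.0 - 160.108.255.255) -> R4
More-specific entries that do NOT match:
  160.108.245.8/30 (160.108.245.8 - 160.108.245.11) does not contain 160.108.245.40
  160.108.245.32/29 (160.108.245.32 - 160.108.245.39) does not contain 160.108.245.40
  160.108.244.32/28 (160.108.244.32 - 160.108.244.47) does not contain 160.108.245.40
  160.108.247.0/24 (160.108.247.0 - 160.108.247.255) does not contain 160.108.245.40
  160.44.240.0/21 (160.44.240.0 - 160.44.247.255) does not contain 160.108.245.40
  160.108.112.0/20 (160.108.112.0 - 160.108.127.255) does not contain 160.108.245.40
Longest matching prefix is /19 -> next hop R4.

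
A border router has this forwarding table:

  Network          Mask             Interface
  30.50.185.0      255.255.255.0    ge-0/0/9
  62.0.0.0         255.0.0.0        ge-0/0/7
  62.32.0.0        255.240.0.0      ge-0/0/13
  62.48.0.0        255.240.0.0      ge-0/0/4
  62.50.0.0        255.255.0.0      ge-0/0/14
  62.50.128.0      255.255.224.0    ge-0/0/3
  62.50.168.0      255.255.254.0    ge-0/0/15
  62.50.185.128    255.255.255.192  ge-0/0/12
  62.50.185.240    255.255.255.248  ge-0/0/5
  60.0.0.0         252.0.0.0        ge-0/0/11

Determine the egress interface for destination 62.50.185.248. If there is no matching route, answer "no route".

ge-0/0/14

Routes whose prefix contains 62.50.185.248:
  60.0.0.0/6 (60.0.0.0 - 63.255.255.255) -> ge-0/0/11
  62.0.0.0/8 (62.0.0.0 - 62.255.255.255) -> ge-0/0/7
  62.48.0.0/12 (62.48.0.0 - 62.63.255.255) -> ge-0/0/4
  62.50.0.0/16 (62.50.0.0 - 62.50.255.255) -> ge-0/0/14
More-specific entries that do NOT match:
  62.50.185.240/29 (62.50.185.240 - 62.50.185.247) does not contain 62.50.185.248
  62.50.185.128/26 (62.50.185.128 - 62.50.185.191) does not contain 62.50.185.248
  30.50.185.0/24 (30.50.185.0 - 30.50.185.255) does not contain 62.50.185.248
  62.50.168.0/23 (62.50.168.0 - 62.50.169.255) does not contain 62.50.185.248
  62.50.128.0/19 (62.50.128.0 - 62.50.159.255) does not contain 62.50.185.248
Longest matching prefix is /16 -> interface ge-0/0/14.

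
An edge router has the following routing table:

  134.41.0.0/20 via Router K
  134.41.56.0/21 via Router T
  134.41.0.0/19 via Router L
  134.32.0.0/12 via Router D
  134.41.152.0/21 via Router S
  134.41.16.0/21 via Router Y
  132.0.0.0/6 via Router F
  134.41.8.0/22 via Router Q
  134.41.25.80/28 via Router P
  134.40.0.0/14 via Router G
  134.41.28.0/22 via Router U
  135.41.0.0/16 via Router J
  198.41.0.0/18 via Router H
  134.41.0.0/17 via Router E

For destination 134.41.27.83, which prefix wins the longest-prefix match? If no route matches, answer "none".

134.41.0.0/19

Entries matching 134.41.27.83:
  132.0.0.0/6 (132.0.0.0 - 135.255.255.255)
  134.32.0.0/12 (134.32.0.0 - 134.47.255.255)
  134.40.0.0/14 (134.40.0.0 - 134.43.255.255)
  134.41.0.0/17 (134.41.0.0 - 134.41.127.255)
  134.41.0.0/19 (134.41.0.0 - 134.41.31.255)
Most specific is 134.41.0.0/19.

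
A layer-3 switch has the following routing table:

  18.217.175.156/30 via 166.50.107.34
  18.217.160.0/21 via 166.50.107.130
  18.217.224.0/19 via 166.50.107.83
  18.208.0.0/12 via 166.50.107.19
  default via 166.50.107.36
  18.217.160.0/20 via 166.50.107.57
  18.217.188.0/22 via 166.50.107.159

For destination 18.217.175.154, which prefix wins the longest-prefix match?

18.217.160.0/20

Entries matching 18.217.175.154:
  0.0.0.0/0 (default, matches everything)
  18.208.0.0/12 (18.208.0.0 - 18.223.255.255)
  18.217.160.0/20 (18.217.160.0 - 18.217.175.255)
Most specific is 18.217.160.0/20.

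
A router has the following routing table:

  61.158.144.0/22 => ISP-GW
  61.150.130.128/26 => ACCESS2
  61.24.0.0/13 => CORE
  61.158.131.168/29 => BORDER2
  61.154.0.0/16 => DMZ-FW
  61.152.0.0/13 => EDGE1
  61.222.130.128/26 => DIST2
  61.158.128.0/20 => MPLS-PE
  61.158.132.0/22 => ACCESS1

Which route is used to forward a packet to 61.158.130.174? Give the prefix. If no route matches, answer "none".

Entries matching 61.158.130.174:
  61.152.0.0/13 (61.152.0.0 - 61.159.255.255)
  61.158.128.0/20 (61.158.128.0 - 61.158.143.255)
Most specific is 61.158.128.0/20.

61.158.128.0/20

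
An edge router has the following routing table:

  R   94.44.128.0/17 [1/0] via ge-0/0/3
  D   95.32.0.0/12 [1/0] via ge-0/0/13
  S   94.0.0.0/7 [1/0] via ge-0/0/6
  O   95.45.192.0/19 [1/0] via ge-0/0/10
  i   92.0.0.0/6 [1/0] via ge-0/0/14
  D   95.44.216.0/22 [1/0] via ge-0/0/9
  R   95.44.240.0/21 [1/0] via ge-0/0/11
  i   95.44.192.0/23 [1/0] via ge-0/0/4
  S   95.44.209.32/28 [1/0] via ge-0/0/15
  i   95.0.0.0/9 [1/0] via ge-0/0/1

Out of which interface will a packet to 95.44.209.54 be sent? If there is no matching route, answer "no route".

Routes whose prefix contains 95.44.209.54:
  92.0.0.0/6 (92.0.0.0 - 95.255.255.255) -> ge-0/0/14
  94.0.0.0/7 (94.0.0.0 - 95.255.255.255) -> ge-0/0/6
  95.0.0.0/9 (95.0.0.0 - 95.127.255.255) -> ge-0/0/1
  95.32.0.0/12 (95.32.0.0 - 95.47.255.255) -> ge-0/0/13
More-specific entries that do NOT match:
  95.44.209.32/28 (95.44.209.32 - 95.44.209.47) does not contain 95.44.209.54
  95.44.192.0/23 (95.44.192.0 - 95.44.193.255) does not contain 95.44.209.54
  95.44.216.0/22 (95.44.216.0 - 95.44.219.255) does not contain 95.44.209.54
  95.44.240.0/21 (95.44.240.0 - 95.44.247.255) does not contain 95.44.209.54
  95.45.192.0/19 (95.45.192.0 - 95.45.223.255) does not contain 95.44.209.54
  94.44.128.0/17 (94.44.128.0 - 94.44.255.255) does not contain 95.44.209.54
Longest matching prefix is /12 -> interface ge-0/0/13.

ge-0/0/13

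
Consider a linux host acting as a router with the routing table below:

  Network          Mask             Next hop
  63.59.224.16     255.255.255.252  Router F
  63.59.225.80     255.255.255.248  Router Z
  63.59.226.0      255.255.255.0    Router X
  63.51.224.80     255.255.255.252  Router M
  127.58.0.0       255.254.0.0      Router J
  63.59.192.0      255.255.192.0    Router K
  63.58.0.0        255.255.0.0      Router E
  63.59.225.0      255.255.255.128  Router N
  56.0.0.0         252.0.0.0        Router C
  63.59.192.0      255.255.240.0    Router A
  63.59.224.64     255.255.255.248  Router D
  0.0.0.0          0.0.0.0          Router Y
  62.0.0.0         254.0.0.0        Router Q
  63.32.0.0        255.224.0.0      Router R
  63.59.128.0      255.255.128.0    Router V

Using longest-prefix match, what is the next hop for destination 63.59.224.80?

Router K

Routes whose prefix contains 63.59.224.80:
  0.0.0.0/0 (default, matches everything) -> Router Y
  62.0.0.0/7 (62.0.0.0 - 63.255.255.255) -> Router Q
  63.32.0.0/11 (63.32.0.0 - 63.63.255.255) -> Router R
  63.59.128.0/17 (63.59.128.0 - 63.59.255.255) -> Router V
  63.59.192.0/18 (63.59.192.0 - 63.59.255.255) -> Router K
More-specific entries that do NOT match:
  63.59.224.16/30 (63.59.224.16 - 63.59.224.19) does not contain 63.59.224.80
  63.51.224.80/30 (63.51.224.80 - 63.51.224.83) does not contain 63.59.224.80
  63.59.225.80/29 (63.59.225.80 - 63.59.225.87) does not contain 63.59.224.80
  63.59.224.64/29 (63.59.224.64 - 63.59.224.71) does not contain 63.59.224.80
  63.59.225.0/25 (63.59.225.0 - 63.59.225.127) does not contain 63.59.224.80
  63.59.226.0/24 (63.59.226.0 - 63.59.226.255) does not contain 63.59.224.80
  63.59.192.0/20 (63.59.192.0 - 63.59.207.255) does not contain 63.59.224.80
Longest matching prefix is /18 -> next hop Router K.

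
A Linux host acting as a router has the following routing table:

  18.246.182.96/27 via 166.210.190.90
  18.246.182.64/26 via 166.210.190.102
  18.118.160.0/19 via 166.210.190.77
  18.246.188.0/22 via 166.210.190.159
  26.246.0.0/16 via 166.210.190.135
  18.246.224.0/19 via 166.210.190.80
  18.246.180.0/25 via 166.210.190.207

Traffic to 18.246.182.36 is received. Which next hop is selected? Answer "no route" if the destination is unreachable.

No entry's prefix contains 18.246.182.36; there is no default route.

no route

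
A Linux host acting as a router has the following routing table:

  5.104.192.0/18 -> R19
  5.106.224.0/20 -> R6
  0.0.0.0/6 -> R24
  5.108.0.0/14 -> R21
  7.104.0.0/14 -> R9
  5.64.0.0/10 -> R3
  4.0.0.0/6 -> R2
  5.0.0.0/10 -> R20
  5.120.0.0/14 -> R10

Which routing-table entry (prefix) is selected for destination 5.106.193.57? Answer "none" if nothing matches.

5.64.0.0/10

Entries matching 5.106.193.57:
  4.0.0.0/6 (4.0.0.0 - 7.255.255.255)
  5.64.0.0/10 (5.64.0.0 - 5.127.255.255)
Most specific is 5.64.0.0/10.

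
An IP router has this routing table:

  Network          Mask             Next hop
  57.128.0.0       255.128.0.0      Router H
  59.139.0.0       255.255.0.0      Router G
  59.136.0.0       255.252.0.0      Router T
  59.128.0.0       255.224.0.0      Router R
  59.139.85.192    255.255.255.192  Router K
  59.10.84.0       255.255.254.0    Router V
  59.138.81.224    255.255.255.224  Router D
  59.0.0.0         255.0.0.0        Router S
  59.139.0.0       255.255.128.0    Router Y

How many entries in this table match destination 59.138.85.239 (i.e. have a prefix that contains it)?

3

Prefixes containing 59.138.85.239:
  59.0.0.0/8 (59.0.0.0 - 59.255.255.255)
  59.128.0.0/11 (59.128.0.0 - 59.159.255.255)
  59.136.0.0/14 (59.136.0.0 - 59.139.255.255)
Total matching entries: 3.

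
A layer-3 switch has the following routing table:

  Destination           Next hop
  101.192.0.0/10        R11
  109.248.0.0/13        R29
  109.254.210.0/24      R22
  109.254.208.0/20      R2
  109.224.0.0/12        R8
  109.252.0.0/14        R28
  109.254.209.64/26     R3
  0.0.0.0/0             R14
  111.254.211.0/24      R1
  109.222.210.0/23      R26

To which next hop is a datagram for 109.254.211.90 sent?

Routes whose prefix contains 109.254.211.90:
  0.0.0.0/0 (default, matches everything) -> R14
  109.248.0.0/13 (109.248.0.0 - 109.255.255.255) -> R29
  109.252.0.0/14 (109.252.0.0 - 109.255.255.255) -> R28
  109.254.208.0/20 (109.254.208.0 - 109.254.223.255) -> R2
More-specific entries that do NOT match:
  109.254.209.64/26 (109.254.209.64 - 109.254.209.127) does not contain 109.254.211.90
  109.254.210.0/24 (109.254.210.0 - 109.254.210.255) does not contain 109.254.211.90
  111.254.211.0/24 (111.254.211.0 - 111.254.211.255) does not contain 109.254.211.90
  109.222.210.0/23 (109.222.210.0 - 109.222.211.255) does not contain 109.254.211.90
Longest matching prefix is /20 -> next hop R2.

R2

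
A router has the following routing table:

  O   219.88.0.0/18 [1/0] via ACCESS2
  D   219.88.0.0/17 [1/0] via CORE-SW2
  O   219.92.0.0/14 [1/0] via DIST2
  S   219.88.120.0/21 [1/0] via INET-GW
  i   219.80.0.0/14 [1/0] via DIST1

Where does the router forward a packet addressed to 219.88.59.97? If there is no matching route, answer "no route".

ACCESS2

Routes whose prefix contains 219.88.59.97:
  219.88.0.0/17 (219.88.0.0 - 219.88.127.255) -> CORE-SW2
  219.88.0.0/18 (219.88.0.0 - 219.88.63.255) -> ACCESS2
More-specific entries that do NOT match:
  219.88.120.0/21 (219.88.120.0 - 219.88.127.255) does not contain 219.88.59.97
Longest matching prefix is /18 -> next hop ACCESS2.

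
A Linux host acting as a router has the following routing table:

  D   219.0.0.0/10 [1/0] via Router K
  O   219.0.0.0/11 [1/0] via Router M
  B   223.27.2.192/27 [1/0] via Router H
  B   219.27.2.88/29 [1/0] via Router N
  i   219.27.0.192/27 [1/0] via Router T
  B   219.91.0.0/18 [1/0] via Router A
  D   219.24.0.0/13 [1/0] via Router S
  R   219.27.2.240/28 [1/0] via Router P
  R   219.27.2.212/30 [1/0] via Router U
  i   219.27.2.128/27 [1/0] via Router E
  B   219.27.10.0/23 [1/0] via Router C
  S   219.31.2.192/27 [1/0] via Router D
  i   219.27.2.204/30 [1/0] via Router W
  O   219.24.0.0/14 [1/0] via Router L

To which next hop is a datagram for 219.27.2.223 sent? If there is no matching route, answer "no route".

Router L

Routes whose prefix contains 219.27.2.223:
  219.0.0.0/10 (219.0.0.0 - 219.63.255.255) -> Router K
  219.0.0.0/11 (219.0.0.0 - 219.31.255.255) -> Router M
  219.24.0.0/13 (219.24.0.0 - 219.31.255.255) -> Router S
  219.24.0.0/14 (219.24.0.0 - 219.27.255.255) -> Router L
More-specific entries that do NOT match:
  219.27.2.212/30 (219.27.2.212 - 219.27.2.215) does not contain 219.27.2.223
  219.27.2.204/30 (219.27.2.204 - 219.27.2.207) does not contain 219.27.2.223
  219.27.2.88/29 (219.27.2.88 - 219.27.2.95) does not contain 219.27.2.223
  219.27.2.240/28 (219.27.2.240 - 219.27.2.255) does not contain 219.27.2.223
  223.27.2.192/27 (223.27.2.192 - 223.27.2.223) does not contain 219.27.2.223
  219.27.0.192/27 (219.27.0.192 - 219.27.0.223) does not contain 219.27.2.223
  219.27.2.128/27 (219.27.2.128 - 219.27.2.159) does not contain 219.27.2.223
  219.31.2.192/27 (219.31.2.192 - 219.31.2.223) does not contain 219.27.2.223
  219.27.10.0/23 (219.27.10.0 - 219.27.11.255) does not contain 219.27.2.223
  219.91.0.0/18 (219.91.0.0 - 219.91.63.255) does not contain 219.27.2.223
Longest matching prefix is /14 -> next hop Router L.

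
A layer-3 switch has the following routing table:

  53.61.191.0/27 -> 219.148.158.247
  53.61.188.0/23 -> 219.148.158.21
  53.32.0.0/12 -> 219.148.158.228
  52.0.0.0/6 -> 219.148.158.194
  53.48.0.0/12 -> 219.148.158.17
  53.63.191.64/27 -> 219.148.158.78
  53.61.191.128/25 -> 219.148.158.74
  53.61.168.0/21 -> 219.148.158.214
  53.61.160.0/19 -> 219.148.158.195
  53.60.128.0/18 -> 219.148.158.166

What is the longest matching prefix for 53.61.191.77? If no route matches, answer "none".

Entries matching 53.61.191.77:
  52.0.0.0/6 (52.0.0.0 - 55.255.255.255)
  53.48.0.0/12 (53.48.0.0 - 53.63.255.255)
  53.61.160.0/19 (53.61.160.0 - 53.61.191.255)
Most specific is 53.61.160.0/19.

53.61.160.0/19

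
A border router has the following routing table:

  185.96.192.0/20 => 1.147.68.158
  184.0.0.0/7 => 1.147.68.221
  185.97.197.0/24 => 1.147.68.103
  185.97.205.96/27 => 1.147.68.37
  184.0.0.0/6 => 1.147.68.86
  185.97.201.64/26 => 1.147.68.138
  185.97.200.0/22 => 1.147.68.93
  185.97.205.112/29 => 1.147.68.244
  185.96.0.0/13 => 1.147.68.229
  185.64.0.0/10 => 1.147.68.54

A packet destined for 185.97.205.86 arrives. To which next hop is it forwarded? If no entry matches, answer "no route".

1.147.68.229

Routes whose prefix contains 185.97.205.86:
  184.0.0.0/6 (184.0.0.0 - 187.255.255.255) -> 1.147.68.86
  184.0.0.0/7 (184.0.0.0 - 185.255.255.255) -> 1.147.68.221
  185.64.0.0/10 (185.64.0.0 - 185.127.255.255) -> 1.147.68.54
  185.96.0.0/13 (185.96.0.0 - 185.103.255.255) -> 1.147.68.229
More-specific entries that do NOT match:
  185.97.205.112/29 (185.97.205.112 - 185.97.205.119) does not contain 185.97.205.86
  185.97.205.96/27 (185.97.205.96 - 185.97.205.127) does not contain 185.97.205.86
  185.97.201.64/26 (185.97.201.64 - 185.97.201.127) does not contain 185.97.205.86
  185.97.197.0/24 (185.97.197.0 - 185.97.197.255) does not contain 185.97.205.86
  185.97.200.0/22 (185.97.200.0 - 185.97.203.255) does not contain 185.97.205.86
  185.96.192.0/20 (185.96.192.0 - 185.96.207.255) does not contain 185.97.205.86
Longest matching prefix is /13 -> next hop 1.147.68.229.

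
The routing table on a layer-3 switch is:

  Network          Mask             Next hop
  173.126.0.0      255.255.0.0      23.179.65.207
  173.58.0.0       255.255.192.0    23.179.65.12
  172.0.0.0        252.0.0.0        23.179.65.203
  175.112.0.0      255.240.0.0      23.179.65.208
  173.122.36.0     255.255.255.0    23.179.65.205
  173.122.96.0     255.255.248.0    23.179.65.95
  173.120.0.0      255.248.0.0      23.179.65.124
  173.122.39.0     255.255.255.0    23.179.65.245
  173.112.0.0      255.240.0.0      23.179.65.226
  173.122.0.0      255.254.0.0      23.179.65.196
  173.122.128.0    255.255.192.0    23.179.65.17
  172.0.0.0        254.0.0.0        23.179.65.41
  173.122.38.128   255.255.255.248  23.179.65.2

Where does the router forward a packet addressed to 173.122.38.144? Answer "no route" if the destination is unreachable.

23.179.65.196

Routes whose prefix contains 173.122.38.144:
  172.0.0.0/6 (172.0.0.0 - 175.255.255.255) -> 23.179.65.203
  172.0.0.0/7 (172.0.0.0 - 173.255.255.255) -> 23.179.65.41
  173.112.0.0/12 (173.112.0.0 - 173.127.255.255) -> 23.179.65.226
  173.120.0.0/13 (173.120.0.0 - 173.127.255.255) -> 23.179.65.124
  173.122.0.0/15 (173.122.0.0 - 173.123.255.255) -> 23.179.65.196
More-specific entries that do NOT match:
  173.122.38.128/29 (173.122.38.128 - 173.122.38.135) does not contain 173.122.38.144
  173.122.36.0/24 (173.122.36.0 - 173.122.36.255) does not contain 173.122.38.144
  173.122.39.0/24 (173.122.39.0 - 173.122.39.255) does not contain 173.122.38.144
  173.122.96.0/21 (173.122.96.0 - 173.122.103.255) does not contain 173.122.38.144
  173.58.0.0/18 (173.58.0.0 - 173.58.63.255) does not contain 173.122.38.144
  173.122.128.0/18 (173.122.128.0 - 173.122.191.255) does not contain 173.122.38.144
  173.126.0.0/16 (173.126.0.0 - 173.126.255.255) does not contain 173.122.38.144
Longest matching prefix is /15 -> next hop 23.179.65.196.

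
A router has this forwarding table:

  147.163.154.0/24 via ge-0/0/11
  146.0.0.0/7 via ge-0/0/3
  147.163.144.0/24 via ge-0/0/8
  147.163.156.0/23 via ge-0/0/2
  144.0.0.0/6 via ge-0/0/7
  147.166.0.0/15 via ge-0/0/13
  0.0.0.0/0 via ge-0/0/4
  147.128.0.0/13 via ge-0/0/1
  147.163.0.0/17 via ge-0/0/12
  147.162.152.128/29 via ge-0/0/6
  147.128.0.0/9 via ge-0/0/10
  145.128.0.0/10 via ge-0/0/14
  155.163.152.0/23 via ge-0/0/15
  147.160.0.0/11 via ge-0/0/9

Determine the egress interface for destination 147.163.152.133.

Routes whose prefix contains 147.163.152.133:
  0.0.0.0/0 (default, matches everything) -> ge-0/0/4
  144.0.0.0/6 (144.0.0.0 - 147.255.255.255) -> ge-0/0/7
  146.0.0.0/7 (146.0.0.0 - 147.255.255.255) -> ge-0/0/3
  147.128.0.0/9 (147.128.0.0 - 147.255.255.255) -> ge-0/0/10
  147.160.0.0/11 (147.160.0.0 - 147.191.255.255) -> ge-0/0/9
More-specific entries that do NOT match:
  147.162.152.128/29 (147.162.152.128 - 147.162.152.135) does not contain 147.163.152.133
  147.163.154.0/24 (147.163.154.0 - 147.163.154.255) does not contain 147.163.152.133
  147.163.144.0/24 (147.163.144.0 - 147.163.144.255) does not contain 147.163.152.133
  147.163.156.0/23 (147.163.156.0 - 147.163.157.255) does not contain 147.163.152.133
  155.163.152.0/23 (155.163.152.0 - 155.163.153.255) does not contain 147.163.152.133
  147.163.0.0/17 (147.163.0.0 - 147.163.127.255) does not contain 147.163.152.133
  147.166.0.0/15 (147.166.0.0 - 147.167.255.255) does not contain 147.163.152.133
  147.128.0.0/13 (147.128.0.0 - 147.135.255.255) does not contain 147.163.152.133
Longest matching prefix is /11 -> interface ge-0/0/9.

ge-0/0/9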